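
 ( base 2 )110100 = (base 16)34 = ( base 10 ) 52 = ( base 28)1O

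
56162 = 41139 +15023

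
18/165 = 6/55 = 0.11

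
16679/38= 16679/38  =  438.92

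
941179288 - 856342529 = 84836759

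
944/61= 944/61= 15.48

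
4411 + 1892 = 6303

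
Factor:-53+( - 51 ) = -104 = -2^3*13^1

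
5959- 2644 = 3315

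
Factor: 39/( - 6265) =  - 3^1*  5^( - 1)*7^ (  -  1 )*13^1*179^( - 1 )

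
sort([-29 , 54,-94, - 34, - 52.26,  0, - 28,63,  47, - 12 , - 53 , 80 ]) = [  -  94, - 53, - 52.26,-34, - 29, - 28, - 12, 0,47 , 54,63 , 80]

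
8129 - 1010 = 7119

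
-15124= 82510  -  97634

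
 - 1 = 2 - 3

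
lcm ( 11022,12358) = 407814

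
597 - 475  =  122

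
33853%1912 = 1349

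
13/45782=13/45782 = 0.00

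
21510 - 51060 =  - 29550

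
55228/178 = 310 + 24/89=310.27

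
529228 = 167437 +361791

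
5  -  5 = 0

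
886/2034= 443/1017 = 0.44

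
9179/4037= 9179/4037 = 2.27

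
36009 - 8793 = 27216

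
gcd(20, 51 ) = 1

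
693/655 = 1 + 38/655 = 1.06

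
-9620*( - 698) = 6714760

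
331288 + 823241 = 1154529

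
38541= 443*87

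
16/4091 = 16/4091 = 0.00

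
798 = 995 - 197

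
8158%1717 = 1290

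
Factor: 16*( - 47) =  - 2^4 * 47^1 = - 752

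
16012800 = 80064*200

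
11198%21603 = 11198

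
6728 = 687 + 6041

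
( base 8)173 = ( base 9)146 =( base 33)3o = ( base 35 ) 3i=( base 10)123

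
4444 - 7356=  - 2912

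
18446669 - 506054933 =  - 487608264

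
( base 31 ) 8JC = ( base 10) 8289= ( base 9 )12330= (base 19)13i5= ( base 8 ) 20141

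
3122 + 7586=10708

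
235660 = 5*47132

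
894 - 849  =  45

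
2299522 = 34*67633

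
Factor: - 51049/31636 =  - 2^(  -  2)*11^( - 1) * 71^1 = - 71/44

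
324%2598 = 324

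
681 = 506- - 175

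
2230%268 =86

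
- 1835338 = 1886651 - 3721989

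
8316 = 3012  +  5304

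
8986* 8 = 71888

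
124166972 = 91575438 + 32591534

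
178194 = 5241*34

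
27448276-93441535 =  - 65993259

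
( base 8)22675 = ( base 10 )9661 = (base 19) 17E9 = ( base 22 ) JL3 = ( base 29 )be4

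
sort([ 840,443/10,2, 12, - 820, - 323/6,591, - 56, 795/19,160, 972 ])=[ - 820, - 56, - 323/6, 2, 12,795/19, 443/10, 160 , 591,840, 972]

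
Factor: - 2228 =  - 2^2*557^1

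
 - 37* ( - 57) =2109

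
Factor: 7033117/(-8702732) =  - 2^(  -  2 )*7^2*13^1* 61^1*181^1 * 2175683^( - 1 ) 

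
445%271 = 174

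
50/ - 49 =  - 50/49 = - 1.02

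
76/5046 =38/2523 = 0.02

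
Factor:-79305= -3^1* 5^1*17^1*311^1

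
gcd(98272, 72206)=2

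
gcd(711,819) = 9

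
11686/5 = 2337 + 1/5= 2337.20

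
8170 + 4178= 12348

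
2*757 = 1514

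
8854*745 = 6596230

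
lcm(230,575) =1150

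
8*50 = 400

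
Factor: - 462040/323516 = - 115510/80879 = -  2^1*5^1*31^(  -  1 )*2609^( - 1 )*11551^1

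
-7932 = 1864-9796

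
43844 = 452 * 97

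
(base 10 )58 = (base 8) 72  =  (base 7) 112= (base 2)111010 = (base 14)42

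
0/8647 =0 = 0.00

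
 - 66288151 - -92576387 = 26288236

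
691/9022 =691/9022 = 0.08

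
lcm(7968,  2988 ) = 23904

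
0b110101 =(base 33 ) 1k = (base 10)53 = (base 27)1Q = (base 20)2d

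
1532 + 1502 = 3034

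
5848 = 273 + 5575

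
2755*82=225910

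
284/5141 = 284/5141 = 0.06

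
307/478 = 307/478 = 0.64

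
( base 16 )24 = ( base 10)36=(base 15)26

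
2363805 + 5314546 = 7678351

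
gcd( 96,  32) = 32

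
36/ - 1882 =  - 1 + 923/941 = - 0.02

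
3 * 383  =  1149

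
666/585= 74/65= 1.14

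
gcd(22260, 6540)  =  60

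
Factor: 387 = 3^2 *43^1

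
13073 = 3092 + 9981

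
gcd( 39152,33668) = 4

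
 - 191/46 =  - 5+ 39/46 = - 4.15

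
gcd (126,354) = 6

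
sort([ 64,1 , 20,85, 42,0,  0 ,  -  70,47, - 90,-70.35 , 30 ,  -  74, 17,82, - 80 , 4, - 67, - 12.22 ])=[ - 90, - 80,-74, - 70.35,-70, - 67, - 12.22,0,  0 , 1 , 4,17, 20, 30, 42  ,  47, 64, 82, 85] 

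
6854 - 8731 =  - 1877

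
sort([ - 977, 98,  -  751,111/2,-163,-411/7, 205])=[ - 977,  -  751,-163, - 411/7,111/2, 98, 205 ]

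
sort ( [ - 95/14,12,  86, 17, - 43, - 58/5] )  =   [ - 43, - 58/5, - 95/14,12,17,86 ] 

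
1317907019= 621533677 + 696373342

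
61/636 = 61/636 = 0.10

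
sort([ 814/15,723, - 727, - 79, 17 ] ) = [-727, - 79,  17, 814/15,723 ] 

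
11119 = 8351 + 2768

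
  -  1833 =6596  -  8429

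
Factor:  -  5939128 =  - 2^3*13^1*57107^1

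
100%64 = 36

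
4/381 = 4/381=0.01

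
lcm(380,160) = 3040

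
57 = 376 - 319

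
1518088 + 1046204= 2564292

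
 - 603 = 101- 704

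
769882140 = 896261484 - 126379344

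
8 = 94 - 86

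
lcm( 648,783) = 18792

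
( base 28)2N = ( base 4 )1033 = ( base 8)117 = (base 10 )79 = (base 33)2d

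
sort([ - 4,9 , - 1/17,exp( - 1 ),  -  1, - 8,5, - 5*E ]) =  [ - 5*E, - 8, - 4, - 1, - 1/17,exp( - 1), 5, 9 ] 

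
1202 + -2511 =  - 1309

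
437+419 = 856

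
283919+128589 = 412508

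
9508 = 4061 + 5447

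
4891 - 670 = 4221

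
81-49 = 32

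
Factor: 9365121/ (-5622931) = -3^2*  89^( - 1)*181^1*5749^1*63179^(-1)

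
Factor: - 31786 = - 2^1*23^1  *691^1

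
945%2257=945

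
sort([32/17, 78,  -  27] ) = [ - 27,  32/17, 78 ] 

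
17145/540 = 127/4 = 31.75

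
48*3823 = 183504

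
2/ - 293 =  - 1 + 291/293 =- 0.01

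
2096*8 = 16768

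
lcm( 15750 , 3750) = 78750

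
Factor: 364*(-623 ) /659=-2^2  *7^2*13^1*89^1*659^(  -  1)  =  -226772/659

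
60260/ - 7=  - 8609+3/7= - 8608.57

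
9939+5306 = 15245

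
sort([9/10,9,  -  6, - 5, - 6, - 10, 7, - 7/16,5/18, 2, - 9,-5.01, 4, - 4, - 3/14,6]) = [ - 10, - 9, - 6,- 6, - 5.01, - 5 , - 4,-7/16,  -  3/14, 5/18,9/10 , 2, 4, 6, 7,9 ] 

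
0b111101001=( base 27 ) i3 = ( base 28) hd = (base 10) 489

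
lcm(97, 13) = 1261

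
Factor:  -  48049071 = -3^1*7^1*2288051^1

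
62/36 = 31/18 = 1.72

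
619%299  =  21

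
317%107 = 103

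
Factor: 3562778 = 2^1*167^1*10667^1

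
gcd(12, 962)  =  2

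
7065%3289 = 487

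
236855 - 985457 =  - 748602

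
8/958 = 4/479 = 0.01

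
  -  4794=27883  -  32677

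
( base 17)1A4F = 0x1ece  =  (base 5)223021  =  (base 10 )7886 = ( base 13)3788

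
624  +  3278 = 3902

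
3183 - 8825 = -5642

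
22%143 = 22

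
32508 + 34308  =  66816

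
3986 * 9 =35874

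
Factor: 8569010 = 2^1*5^1*856901^1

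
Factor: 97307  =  7^1*13901^1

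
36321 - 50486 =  - 14165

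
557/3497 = 557/3497 =0.16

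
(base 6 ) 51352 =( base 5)204321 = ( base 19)IHF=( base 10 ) 6836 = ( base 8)15264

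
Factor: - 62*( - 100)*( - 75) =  - 2^3 * 3^1*5^4*31^1 = - 465000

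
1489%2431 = 1489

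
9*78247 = 704223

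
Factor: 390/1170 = 3^ (-1) = 1/3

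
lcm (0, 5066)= 0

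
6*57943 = 347658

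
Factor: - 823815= -3^2*5^1*18307^1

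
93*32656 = 3037008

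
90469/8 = 11308 + 5/8 =11308.62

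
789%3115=789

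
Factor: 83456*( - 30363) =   -  2533974528 = - 2^9*3^1*29^1 * 163^1*349^1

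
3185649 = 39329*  81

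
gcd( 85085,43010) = 935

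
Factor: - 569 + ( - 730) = - 1299 = - 3^1*433^1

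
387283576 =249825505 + 137458071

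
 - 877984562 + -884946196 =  - 1762930758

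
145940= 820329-674389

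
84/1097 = 84/1097 = 0.08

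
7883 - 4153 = 3730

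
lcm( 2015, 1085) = 14105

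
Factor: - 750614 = - 2^1 *19^1 *19753^1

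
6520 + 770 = 7290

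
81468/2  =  40734 = 40734.00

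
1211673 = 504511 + 707162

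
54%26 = 2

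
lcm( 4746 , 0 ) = 0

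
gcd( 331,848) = 1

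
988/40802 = 494/20401 = 0.02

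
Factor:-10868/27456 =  - 19/48 = - 2^(-4)*3^( - 1)*19^1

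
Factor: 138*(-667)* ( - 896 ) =82473216  =  2^8*3^1* 7^1 * 23^2*29^1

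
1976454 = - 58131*(-34 )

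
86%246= 86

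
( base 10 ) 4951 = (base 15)1701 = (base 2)1001101010111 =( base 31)54m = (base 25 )7N1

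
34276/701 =34276/701= 48.90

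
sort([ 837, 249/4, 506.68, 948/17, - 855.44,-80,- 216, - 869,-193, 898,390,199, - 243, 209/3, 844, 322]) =[ - 869, - 855.44, - 243, - 216, - 193, - 80,948/17, 249/4, 209/3, 199,322 , 390, 506.68, 837, 844, 898]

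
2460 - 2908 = - 448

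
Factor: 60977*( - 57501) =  - 3^2*7^1*31^1*281^1*6389^1 = -  3506238477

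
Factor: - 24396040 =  - 2^3*5^1 * 67^1*9103^1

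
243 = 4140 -3897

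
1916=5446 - 3530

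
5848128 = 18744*312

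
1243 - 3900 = - 2657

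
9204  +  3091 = 12295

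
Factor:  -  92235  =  -3^1*5^1*11^1*13^1*43^1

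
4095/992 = 4 + 127/992 = 4.13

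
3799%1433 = 933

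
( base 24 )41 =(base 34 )2T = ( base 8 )141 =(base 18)57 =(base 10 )97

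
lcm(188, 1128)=1128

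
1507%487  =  46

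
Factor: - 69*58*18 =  - 72036 = - 2^2 * 3^3*23^1*29^1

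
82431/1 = 82431  =  82431.00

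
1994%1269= 725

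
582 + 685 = 1267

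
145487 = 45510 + 99977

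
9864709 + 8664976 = 18529685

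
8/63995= 8/63995 = 0.00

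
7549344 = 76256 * 99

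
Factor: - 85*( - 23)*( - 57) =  - 3^1*5^1*17^1*19^1*23^1 = - 111435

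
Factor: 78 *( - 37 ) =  -2886 =- 2^1 *3^1*13^1*37^1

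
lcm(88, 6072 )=6072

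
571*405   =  231255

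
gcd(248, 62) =62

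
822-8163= -7341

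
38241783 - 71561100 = -33319317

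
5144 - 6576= - 1432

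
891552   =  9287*96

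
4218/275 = 4218/275 = 15.34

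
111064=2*55532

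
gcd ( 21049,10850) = 217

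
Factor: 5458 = 2^1*2729^1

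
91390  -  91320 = 70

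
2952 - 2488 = 464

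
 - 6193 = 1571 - 7764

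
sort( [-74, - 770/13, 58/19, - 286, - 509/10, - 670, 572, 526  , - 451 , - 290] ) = [ - 670, - 451, - 290  , - 286,-74, - 770/13, - 509/10, 58/19, 526, 572 ] 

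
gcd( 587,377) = 1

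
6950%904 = 622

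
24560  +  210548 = 235108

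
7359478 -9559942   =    -  2200464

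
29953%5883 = 538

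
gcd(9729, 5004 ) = 9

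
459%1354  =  459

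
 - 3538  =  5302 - 8840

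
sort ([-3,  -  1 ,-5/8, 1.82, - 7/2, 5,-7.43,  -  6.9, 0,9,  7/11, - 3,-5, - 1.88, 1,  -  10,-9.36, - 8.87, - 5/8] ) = [ - 10, - 9.36,-8.87,  -  7.43,-6.9,-5, - 7/2,  -  3, - 3,-1.88,-1, - 5/8, - 5/8, 0 , 7/11, 1,  1.82, 5,9] 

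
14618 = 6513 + 8105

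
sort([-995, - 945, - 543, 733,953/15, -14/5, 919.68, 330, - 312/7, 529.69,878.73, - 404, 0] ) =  [ - 995, - 945,-543, - 404, - 312/7, - 14/5,0,953/15,  330 , 529.69,  733  ,  878.73, 919.68 ] 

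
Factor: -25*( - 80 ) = 2000 = 2^4*  5^3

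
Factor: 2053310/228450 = 3^ ( - 1)*5^ ( - 1)*7^1*1523^ ( - 1)*29333^1 = 205331/22845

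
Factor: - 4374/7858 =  - 2187/3929 = - 3^7*3929^(-1) 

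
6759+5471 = 12230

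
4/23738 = 2/11869 = 0.00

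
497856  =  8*62232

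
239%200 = 39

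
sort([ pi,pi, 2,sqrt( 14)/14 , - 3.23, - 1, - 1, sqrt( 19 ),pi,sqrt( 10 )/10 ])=[ - 3.23, - 1, -1,sqrt( 14 ) /14,sqrt ( 10) /10 , 2, pi,pi, pi, sqrt(19) ]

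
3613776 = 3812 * 948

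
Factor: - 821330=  - 2^1*5^1*23^1*3571^1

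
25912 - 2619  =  23293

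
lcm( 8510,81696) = 408480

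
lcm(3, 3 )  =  3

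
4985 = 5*997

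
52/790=26/395 =0.07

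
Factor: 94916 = 2^2*61^1*389^1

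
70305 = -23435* ( - 3 )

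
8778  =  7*1254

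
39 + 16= 55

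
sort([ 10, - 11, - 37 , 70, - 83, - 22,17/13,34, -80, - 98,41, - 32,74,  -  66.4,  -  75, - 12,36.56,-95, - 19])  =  [-98, - 95, - 83,-80,- 75,-66.4,  -  37,-32,  -  22,- 19, - 12,-11,17/13,10, 34, 36.56,  41,  70,74 ] 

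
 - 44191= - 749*59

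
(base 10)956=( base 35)rb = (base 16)3bc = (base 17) 354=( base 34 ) S4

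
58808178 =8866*6633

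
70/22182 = 35/11091 = 0.00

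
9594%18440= 9594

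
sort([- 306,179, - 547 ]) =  [-547, - 306, 179]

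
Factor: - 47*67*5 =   -  5^1*47^1* 67^1 = -  15745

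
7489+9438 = 16927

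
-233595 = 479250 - 712845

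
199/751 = 199/751 = 0.26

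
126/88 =1 + 19/44 =1.43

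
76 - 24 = 52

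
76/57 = 1  +  1/3 = 1.33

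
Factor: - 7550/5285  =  -2^1 * 5^1*7^ ( - 1) = - 10/7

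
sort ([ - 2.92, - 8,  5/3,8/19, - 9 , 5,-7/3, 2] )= [-9, - 8, - 2.92, - 7/3, 8/19,5/3,2, 5 ]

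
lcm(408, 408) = 408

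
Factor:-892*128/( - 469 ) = 2^9 *7^(-1 )*67^(-1)*223^1 = 114176/469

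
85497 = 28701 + 56796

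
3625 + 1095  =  4720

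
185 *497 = 91945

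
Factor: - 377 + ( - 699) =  - 2^2 *269^1 = - 1076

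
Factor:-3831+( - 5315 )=-9146  =  - 2^1*17^1*269^1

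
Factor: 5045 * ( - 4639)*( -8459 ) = 5^1*11^1*769^1*1009^1*4639^1=   197972363545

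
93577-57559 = 36018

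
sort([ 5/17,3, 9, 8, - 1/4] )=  [- 1/4,5/17, 3,8, 9 ]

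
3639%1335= 969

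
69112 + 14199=83311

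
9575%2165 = 915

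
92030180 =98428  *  935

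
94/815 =94/815= 0.12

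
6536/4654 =1 + 941/2327= 1.40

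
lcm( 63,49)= 441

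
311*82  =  25502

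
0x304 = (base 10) 772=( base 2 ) 1100000100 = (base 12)544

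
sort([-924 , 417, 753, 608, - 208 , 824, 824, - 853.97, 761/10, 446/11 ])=[ -924,-853.97,-208 , 446/11, 761/10, 417, 608, 753, 824, 824] 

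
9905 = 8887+1018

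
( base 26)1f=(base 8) 51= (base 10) 41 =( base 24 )1H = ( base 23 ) 1i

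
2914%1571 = 1343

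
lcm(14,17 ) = 238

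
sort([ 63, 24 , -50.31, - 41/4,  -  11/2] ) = [ - 50.31, - 41/4, - 11/2, 24,63]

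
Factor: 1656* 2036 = 2^5*3^2 * 23^1*509^1 = 3371616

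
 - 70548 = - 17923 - 52625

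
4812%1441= 489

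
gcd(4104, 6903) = 9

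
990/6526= 495/3263= 0.15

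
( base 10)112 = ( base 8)160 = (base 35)37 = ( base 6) 304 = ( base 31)3J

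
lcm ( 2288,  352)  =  4576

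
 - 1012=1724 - 2736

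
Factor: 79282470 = 2^1 * 3^1* 5^1*193^1*13693^1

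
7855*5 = 39275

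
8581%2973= 2635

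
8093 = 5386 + 2707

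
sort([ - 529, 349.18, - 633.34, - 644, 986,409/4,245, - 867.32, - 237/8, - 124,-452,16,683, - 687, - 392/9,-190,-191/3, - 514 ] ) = [ - 867.32, - 687,  -  644, - 633.34, - 529, - 514,-452, - 190,-124, - 191/3, -392/9, - 237/8,16,409/4,245,349.18,683,986] 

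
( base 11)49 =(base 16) 35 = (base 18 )2H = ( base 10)53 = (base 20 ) 2d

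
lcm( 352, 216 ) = 9504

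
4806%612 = 522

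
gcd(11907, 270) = 27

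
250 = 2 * 125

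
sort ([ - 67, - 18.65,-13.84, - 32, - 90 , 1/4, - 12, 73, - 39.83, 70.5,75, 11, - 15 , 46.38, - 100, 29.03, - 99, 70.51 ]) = [ -100, - 99, - 90,-67, - 39.83, - 32,-18.65, - 15, - 13.84,-12, 1/4  ,  11,29.03, 46.38,70.5 , 70.51  ,  73, 75] 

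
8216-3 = 8213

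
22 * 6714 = 147708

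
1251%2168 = 1251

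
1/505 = 1/505 = 0.00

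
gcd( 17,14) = 1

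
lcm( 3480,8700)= 17400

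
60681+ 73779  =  134460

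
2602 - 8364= - 5762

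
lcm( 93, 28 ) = 2604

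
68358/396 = 172 + 41/66 = 172.62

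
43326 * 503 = 21792978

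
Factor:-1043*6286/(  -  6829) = 2^1*7^2*149^1*449^1*6829^( - 1)= 6556298/6829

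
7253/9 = 805+8/9 = 805.89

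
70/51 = 1 + 19/51 = 1.37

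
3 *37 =111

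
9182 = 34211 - 25029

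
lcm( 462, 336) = 3696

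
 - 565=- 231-334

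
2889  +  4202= 7091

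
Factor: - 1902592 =- 2^11*929^1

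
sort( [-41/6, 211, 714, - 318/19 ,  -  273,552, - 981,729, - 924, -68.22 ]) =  [- 981, - 924, - 273,  -  68.22, - 318/19, - 41/6,211,552, 714,729 ] 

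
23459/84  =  279+23/84 = 279.27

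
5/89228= 5/89228 =0.00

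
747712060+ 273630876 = 1021342936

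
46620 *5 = 233100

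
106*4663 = 494278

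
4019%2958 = 1061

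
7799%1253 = 281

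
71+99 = 170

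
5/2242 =5/2242=   0.00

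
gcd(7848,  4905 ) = 981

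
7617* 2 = 15234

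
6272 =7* 896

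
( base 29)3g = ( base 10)103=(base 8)147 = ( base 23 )4b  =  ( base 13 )7C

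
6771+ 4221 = 10992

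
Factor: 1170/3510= 3^( - 1 ) =1/3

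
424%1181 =424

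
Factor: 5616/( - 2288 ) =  - 27/11 = -3^3*11^( - 1)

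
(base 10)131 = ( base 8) 203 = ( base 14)95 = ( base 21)65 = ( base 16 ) 83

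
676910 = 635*1066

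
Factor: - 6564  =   - 2^2 * 3^1*547^1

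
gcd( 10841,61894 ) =1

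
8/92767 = 8/92767= 0.00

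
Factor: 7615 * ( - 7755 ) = - 59054325= - 3^1*5^2*11^1 * 47^1 * 1523^1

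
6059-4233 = 1826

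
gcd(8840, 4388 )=4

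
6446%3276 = 3170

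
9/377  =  9/377 = 0.02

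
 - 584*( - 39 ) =22776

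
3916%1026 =838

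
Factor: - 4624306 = -2^1*17^1*43^1 * 3163^1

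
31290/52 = 15645/26 = 601.73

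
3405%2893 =512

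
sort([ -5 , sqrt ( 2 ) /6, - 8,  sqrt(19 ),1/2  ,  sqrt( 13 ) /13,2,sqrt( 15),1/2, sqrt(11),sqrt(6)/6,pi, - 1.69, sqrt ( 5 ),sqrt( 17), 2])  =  [- 8, - 5, -1.69,sqrt(2 )/6,  sqrt(13)/13,sqrt( 6)/6,  1/2, 1/2,  2,  2, sqrt(5),pi,sqrt(11),sqrt( 15 ),  sqrt(17 ), sqrt(19) ]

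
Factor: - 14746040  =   - 2^3*5^1 *368651^1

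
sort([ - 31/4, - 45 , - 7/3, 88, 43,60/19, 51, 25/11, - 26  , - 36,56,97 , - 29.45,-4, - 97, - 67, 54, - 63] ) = [ - 97, - 67, - 63, -45,-36 , - 29.45, - 26 , - 31/4, - 4, - 7/3, 25/11 , 60/19, 43, 51, 54,  56, 88,97] 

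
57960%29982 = 27978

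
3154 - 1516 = 1638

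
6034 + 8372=14406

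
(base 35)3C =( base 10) 117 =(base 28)45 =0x75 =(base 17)6f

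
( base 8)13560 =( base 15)1BA0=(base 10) 6000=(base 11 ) 4565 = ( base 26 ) 8MK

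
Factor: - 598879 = -29^1*107^1 * 193^1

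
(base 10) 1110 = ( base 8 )2126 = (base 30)170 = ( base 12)786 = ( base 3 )1112010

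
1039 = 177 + 862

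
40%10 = 0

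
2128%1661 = 467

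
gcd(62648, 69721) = 1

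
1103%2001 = 1103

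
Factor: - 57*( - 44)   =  2^2*3^1*11^1*19^1 = 2508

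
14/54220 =7/27110  =  0.00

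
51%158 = 51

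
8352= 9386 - 1034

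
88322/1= 88322 = 88322.00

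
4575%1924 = 727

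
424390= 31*13690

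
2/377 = 2/377=0.01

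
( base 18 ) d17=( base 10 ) 4237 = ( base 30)4L7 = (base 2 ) 1000010001101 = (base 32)44d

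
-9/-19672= 9/19672 = 0.00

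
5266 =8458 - 3192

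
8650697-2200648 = 6450049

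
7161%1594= 785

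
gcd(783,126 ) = 9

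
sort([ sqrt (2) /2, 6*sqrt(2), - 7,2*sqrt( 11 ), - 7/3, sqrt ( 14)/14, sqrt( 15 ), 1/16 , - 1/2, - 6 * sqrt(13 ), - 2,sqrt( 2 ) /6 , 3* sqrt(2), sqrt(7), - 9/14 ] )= [ - 6*sqrt(13 ), - 7, - 7/3, - 2,-9/14, - 1/2,  1/16, sqrt( 2 )/6, sqrt(14 )/14,sqrt(2 )/2, sqrt(7 ), sqrt( 15 ), 3*sqrt (2 ), 2 *sqrt(11),6*sqrt( 2 ) ] 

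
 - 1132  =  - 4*283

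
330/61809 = 10/1873 = 0.01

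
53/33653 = 53/33653 = 0.00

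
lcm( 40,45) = 360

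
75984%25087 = 723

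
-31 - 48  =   - 79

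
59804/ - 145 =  - 413+81/145 =-412.44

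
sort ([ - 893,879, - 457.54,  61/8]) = [ - 893, - 457.54 , 61/8, 879 ]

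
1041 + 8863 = 9904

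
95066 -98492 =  - 3426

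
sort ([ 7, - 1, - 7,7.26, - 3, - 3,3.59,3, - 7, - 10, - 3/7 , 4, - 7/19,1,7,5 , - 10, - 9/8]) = [ - 10, - 10,- 7, - 7, - 3, - 3 , - 9/8 , - 1 , - 3/7, - 7/19 , 1,3, 3.59,4,5 , 7,7 , 7.26] 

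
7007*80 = 560560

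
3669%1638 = 393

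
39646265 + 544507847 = 584154112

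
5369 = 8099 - 2730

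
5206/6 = 2603/3  =  867.67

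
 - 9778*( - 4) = 39112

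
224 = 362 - 138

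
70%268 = 70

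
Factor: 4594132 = 2^2 * 41^1*109^1*257^1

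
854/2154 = 427/1077 = 0.40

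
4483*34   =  152422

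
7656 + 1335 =8991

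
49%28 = 21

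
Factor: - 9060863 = -7^1*367^1*3527^1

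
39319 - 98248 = - 58929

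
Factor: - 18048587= - 103^1*175229^1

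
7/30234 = 7/30234 = 0.00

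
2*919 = 1838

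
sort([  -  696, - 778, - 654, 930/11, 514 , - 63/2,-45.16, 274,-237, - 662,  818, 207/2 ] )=[- 778 , - 696, - 662,- 654, - 237,-45.16, - 63/2, 930/11 , 207/2,274, 514, 818] 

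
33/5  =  6+3/5=6.60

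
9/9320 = 9/9320 = 0.00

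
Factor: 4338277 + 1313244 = 5651521 = 1231^1*4591^1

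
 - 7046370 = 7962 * ( - 885 ) 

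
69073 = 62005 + 7068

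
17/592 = 17/592=0.03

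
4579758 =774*5917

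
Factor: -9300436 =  - 2^2 * 613^1*3793^1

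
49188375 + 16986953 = 66175328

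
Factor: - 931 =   -  7^2*19^1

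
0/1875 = 0=   0.00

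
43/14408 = 43/14408 =0.00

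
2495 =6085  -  3590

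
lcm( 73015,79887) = 6790395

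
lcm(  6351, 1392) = 101616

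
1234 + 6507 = 7741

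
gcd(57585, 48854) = 1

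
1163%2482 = 1163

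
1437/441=479/147 = 3.26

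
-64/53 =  - 64/53 = -1.21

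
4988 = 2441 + 2547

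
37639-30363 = 7276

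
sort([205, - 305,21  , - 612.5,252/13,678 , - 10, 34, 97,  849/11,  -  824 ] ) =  [ -824,-612.5,-305,  -  10, 252/13, 21, 34,  849/11, 97, 205,  678]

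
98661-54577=44084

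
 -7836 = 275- 8111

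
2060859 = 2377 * 867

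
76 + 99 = 175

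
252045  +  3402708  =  3654753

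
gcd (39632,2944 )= 16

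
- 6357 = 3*( -2119) 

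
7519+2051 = 9570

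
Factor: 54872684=2^2*19^1 *181^1*3989^1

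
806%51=41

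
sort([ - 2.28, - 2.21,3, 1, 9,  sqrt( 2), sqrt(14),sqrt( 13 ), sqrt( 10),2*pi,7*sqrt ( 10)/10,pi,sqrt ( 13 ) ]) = [ - 2.28,  -  2.21,1,sqrt(2 ),7*sqrt( 10) /10,3,pi,  sqrt(10 ),  sqrt( 13 ),sqrt(13) , sqrt( 14),2*pi,9 ]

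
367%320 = 47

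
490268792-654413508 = -164144716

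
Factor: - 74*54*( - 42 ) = 2^3 * 3^4 * 7^1*37^1  =  167832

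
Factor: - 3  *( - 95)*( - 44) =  - 12540= - 2^2*3^1*5^1*11^1*19^1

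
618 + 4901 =5519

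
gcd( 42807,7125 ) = 57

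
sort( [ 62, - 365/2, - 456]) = [ - 456, - 365/2,62 ] 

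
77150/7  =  11021 + 3/7 = 11021.43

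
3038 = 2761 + 277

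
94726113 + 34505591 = 129231704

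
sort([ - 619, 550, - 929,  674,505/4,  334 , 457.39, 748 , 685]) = [ - 929, - 619,505/4, 334, 457.39, 550, 674, 685, 748]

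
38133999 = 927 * 41137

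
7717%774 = 751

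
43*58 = 2494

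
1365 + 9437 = 10802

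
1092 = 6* 182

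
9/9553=9/9553 = 0.00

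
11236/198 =56 + 74/99=56.75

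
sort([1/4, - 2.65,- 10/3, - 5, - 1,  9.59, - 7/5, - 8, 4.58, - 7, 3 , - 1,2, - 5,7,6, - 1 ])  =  [-8, - 7, - 5,-5 ,-10/3,-2.65, - 7/5, - 1, - 1, - 1, 1/4,2, 3, 4.58, 6,7, 9.59 ] 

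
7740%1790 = 580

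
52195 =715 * 73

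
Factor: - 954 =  - 2^1*3^2 * 53^1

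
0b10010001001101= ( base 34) 81B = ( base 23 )HD1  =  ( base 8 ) 22115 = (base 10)9293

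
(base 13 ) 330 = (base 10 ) 546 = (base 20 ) 176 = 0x222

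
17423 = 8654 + 8769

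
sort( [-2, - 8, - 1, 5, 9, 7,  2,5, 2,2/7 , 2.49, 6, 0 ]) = [ - 8, - 2, - 1, 0, 2/7, 2, 2, 2.49  ,  5,5, 6,7, 9 ] 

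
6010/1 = 6010 = 6010.00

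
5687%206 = 125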